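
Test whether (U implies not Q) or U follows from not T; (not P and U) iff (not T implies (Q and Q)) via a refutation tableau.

Yes

Initial set: {not T; ((not P and U) iff (not T implies (Q and Q))); not ((U implies not Q) or U)}.
not ((U implies not Q) or U): α-rule — add not (U implies not Q), not U.
not (U implies not Q): α-rule — add U, not not Q.
× closes — contains both U and not U.
All 1 branch closes.
Every branch closed, so the premises entail the conclusion.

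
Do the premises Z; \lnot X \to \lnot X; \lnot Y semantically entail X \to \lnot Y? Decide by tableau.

Yes

Initial set: {Z; (\lnot X \to \lnot X); \lnot Y; \lnot (X \to \lnot Y)}.
\lnot (X \to \lnot Y): α-rule — add X, \lnot \lnot Y.
× closes — contains both Y and \lnot Y.
All 1 branch closes.
Every branch closed, so the premises entail the conclusion.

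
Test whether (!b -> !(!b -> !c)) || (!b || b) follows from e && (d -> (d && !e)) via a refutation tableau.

Yes

Initial set: {T (e && (d -> (d && !e))); F ((!b -> !(!b -> !c)) || (!b || b))}.
T (e && (d -> (d && !e))): α-rule — add T e, T (d -> (d && !e)).
F ((!b -> !(!b -> !c)) || (!b || b)): α-rule — add F (!b -> !(!b -> !c)), F (!b || b).
F (!b -> !(!b -> !c)): α-rule — add T !b, F !(!b -> !c).
F (!b || b): α-rule — add F !b, F b.
× closes — contains both b and !b.
All 1 branch closes.
Every branch closed, so the premises entail the conclusion.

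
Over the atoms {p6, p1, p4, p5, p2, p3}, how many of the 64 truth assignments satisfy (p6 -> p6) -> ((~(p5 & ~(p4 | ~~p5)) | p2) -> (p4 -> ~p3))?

48

Initial set: {((p6 -> p6) -> ((~(p5 & ~(p4 | ~~p5)) | p2) -> (p4 -> ~p3)))}.
((p6 -> p6) -> ((~(p5 & ~(p4 | ~~p5)) | p2) -> (p4 -> ~p3))): β-rule — branch into ~(p6 -> p6)  //  ((~(p5 & ~(p4 | ~~p5)) | p2) -> (p4 -> ~p3)).
  branch 1 (add ~(p6 -> p6)):
    ~(p6 -> p6): α-rule — add p6, ~p6.
    × closes — contains both p6 and ~p6.
  branch 2 (add ((~(p5 & ~(p4 | ~~p5)) | p2) -> (p4 -> ~p3))):
    ((~(p5 & ~(p4 | ~~p5)) | p2) -> (p4 -> ~p3)): β-rule — branch into ~(~(p5 & ~(p4 | ~~p5)) | p2)  //  (p4 -> ~p3).
      branch 2.1 (add ~(~(p5 & ~(p4 | ~~p5)) | p2)):
        ~(~(p5 & ~(p4 | ~~p5)) | p2): α-rule — add ~~(p5 & ~(p4 | ~~p5)), ~p2.
        ~~(p5 & ~(p4 | ~~p5)): α-rule — add p5, ~(p4 | ~~p5).
        ~(p4 | ~~p5): α-rule — add ~p4, ~~~p5.
        ~~~p5: drop double negation, giving ~p5.
        × closes — contains both p5 and ~p5.
      branch 2.2 (add (p4 -> ~p3)):
        (p4 -> ~p3): β-rule — branch into ~p4  //  ~p3.
          branch 2.2.1 (add ~p4):
            ○ open, literals {p4=0}.
          branch 2.2.2 (add ~p3):
            ○ open, literals {p3=0}.
2 branches closed, 2 open.
Each open branch fixes some atoms; the unmentioned ones are free. Counting distinct full assignments: branch {p4=0} (p6, p1, p5, p2, p3) contributes 32 new; branch {p3=0} (p6, p1, p4, p5, p2) contributes 16 new. Total: 48.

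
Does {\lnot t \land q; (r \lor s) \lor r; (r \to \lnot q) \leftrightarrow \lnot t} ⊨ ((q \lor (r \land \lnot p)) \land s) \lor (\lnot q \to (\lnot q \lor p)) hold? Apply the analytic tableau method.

Yes

Initial set: {(\lnot t \land q); ((r \lor s) \lor r); ((r \to \lnot q) \leftrightarrow \lnot t); \lnot (((q \lor (r \land \lnot p)) \land s) \lor (\lnot q \to (\lnot q \lor p)))}.
(\lnot t \land q): α-rule — add \lnot t, q.
\lnot (((q \lor (r \land \lnot p)) \land s) \lor (\lnot q \to (\lnot q \lor p))): α-rule — add \lnot ((q \lor (r \land \lnot p)) \land s), \lnot (\lnot q \to (\lnot q \lor p)).
\lnot (\lnot q \to (\lnot q \lor p)): α-rule — add \lnot q, \lnot (\lnot q \lor p).
× closes — contains both q and \lnot q.
All 1 branch closes.
Every branch closed, so the premises entail the conclusion.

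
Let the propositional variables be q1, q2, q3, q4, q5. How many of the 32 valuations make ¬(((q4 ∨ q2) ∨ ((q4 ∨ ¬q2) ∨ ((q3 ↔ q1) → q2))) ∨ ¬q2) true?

Initial set: {¬(((q4 ∨ q2) ∨ ((q4 ∨ ¬q2) ∨ ((q3 ↔ q1) → q2))) ∨ ¬q2)}.
¬(((q4 ∨ q2) ∨ ((q4 ∨ ¬q2) ∨ ((q3 ↔ q1) → q2))) ∨ ¬q2): α-rule — add ¬((q4 ∨ q2) ∨ ((q4 ∨ ¬q2) ∨ ((q3 ↔ q1) → q2))), ¬¬q2.
¬((q4 ∨ q2) ∨ ((q4 ∨ ¬q2) ∨ ((q3 ↔ q1) → q2))): α-rule — add ¬(q4 ∨ q2), ¬((q4 ∨ ¬q2) ∨ ((q3 ↔ q1) → q2)).
¬(q4 ∨ q2): α-rule — add ¬q4, ¬q2.
× closes — contains both q2 and ¬q2.
All 1 branch closes.
No open branches: the formula has 0 satisfying assignments.

0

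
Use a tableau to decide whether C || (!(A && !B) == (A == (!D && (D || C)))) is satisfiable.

Initial set: {(C || (!(A && !B) == (A == (!D && (D || C)))))}.
(C || (!(A && !B) == (A == (!D && (D || C))))): β-rule — branch into C  //  (!(A && !B) == (A == (!D && (D || C)))).
  branch 1 (add C):
    ○ open, literals {C=1}.
  branch 2 (add (!(A && !B) == (A == (!D && (D || C))))):
    (!(A && !B) == (A == (!D && (D || C)))): β-rule — branch into !(A && !B), (A == (!D && (D || C)))  //  !!(A && !B), !(A == (!D && (D || C))).
      branch 2.1 (add !(A && !B), (A == (!D && (D || C)))):
        !(A && !B): β-rule — branch into !A  //  !!B.
          branch 2.1.1 (add !A):
            (A == (!D && (D || C))): β-rule — branch into A, (!D && (D || C))  //  !A, !(!D && (D || C)).
              branch 2.1.1.1 (add A, (!D && (D || C))):
                × closes — contains both A and !A.
              branch 2.1.1.2 (add !A, !(!D && (D || C))):
                !(!D && (D || C)): β-rule — branch into !!D  //  !(D || C).
                  branch 2.1.1.2.1 (add !!D):
                    ○ open, literals {A=0, D=1}.
                  branch 2.1.1.2.2 (add !(D || C)):
                    !(D || C): α-rule — add !D, !C.
                    ○ open, literals {A=0, C=0, D=0}.
          branch 2.1.2 (add !!B):
            (A == (!D && (D || C))): β-rule — branch into A, (!D && (D || C))  //  !A, !(!D && (D || C)).
              branch 2.1.2.1 (add A, (!D && (D || C))):
                (!D && (D || C)): α-rule — add !D, (D || C).
                (D || C): β-rule — branch into D  //  C.
                  branch 2.1.2.1.1 (add D):
                    × closes — contains both D and !D.
                  branch 2.1.2.1.2 (add C):
                    ○ open, literals {A=1, B=1, C=1, D=0}.
              branch 2.1.2.2 (add !A, !(!D && (D || C))):
                !(!D && (D || C)): β-rule — branch into !!D  //  !(D || C).
                  branch 2.1.2.2.1 (add !!D):
                    ○ open, literals {A=0, B=1, D=1}.
                  branch 2.1.2.2.2 (add !(D || C)):
                    !(D || C): α-rule — add !D, !C.
                    ○ open, literals {A=0, B=1, C=0, D=0}.
      branch 2.2 (add !!(A && !B), !(A == (!D && (D || C)))):
        !!(A && !B): α-rule — add A, !B.
        !(A == (!D && (D || C))): β-rule — branch into A, !(!D && (D || C))  //  !A, (!D && (D || C)).
          branch 2.2.1 (add A, !(!D && (D || C))):
            !(!D && (D || C)): β-rule — branch into !!D  //  !(D || C).
              branch 2.2.1.1 (add !!D):
                ○ open, literals {A=1, B=0, D=1}.
              branch 2.2.1.2 (add !(D || C)):
                !(D || C): α-rule — add !D, !C.
                ○ open, literals {A=1, B=0, C=0, D=0}.
          branch 2.2.2 (add !A, (!D && (D || C))):
            × closes — contains both A and !A.
3 branches closed, 8 open.
An open branch gives a satisfying assignment: C=1.

Satisfiable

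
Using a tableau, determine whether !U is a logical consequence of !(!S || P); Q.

No

Initial set: {!(!S || P); Q; !!U}.
!(!S || P): α-rule — add !!S, !P.
○ open, literals {P=0, Q=1, S=1, U=1}.
0 branches closed, 1 open.
An open branch gives a countermodel: P=0, Q=1, S=1, U=1 (unmentioned atoms arbitrary); the premises hold there but the conclusion fails.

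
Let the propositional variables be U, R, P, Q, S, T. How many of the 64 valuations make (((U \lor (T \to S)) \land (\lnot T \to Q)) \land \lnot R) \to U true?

Initial set: {((((U \lor (T \to S)) \land (\lnot T \to Q)) \land \lnot R) \to U)}.
((((U \lor (T \to S)) \land (\lnot T \to Q)) \land \lnot R) \to U): β-rule — branch into \lnot (((U \lor (T \to S)) \land (\lnot T \to Q)) \land \lnot R)  //  U.
  branch 1 (add \lnot (((U \lor (T \to S)) \land (\lnot T \to Q)) \land \lnot R)):
    \lnot (((U \lor (T \to S)) \land (\lnot T \to Q)) \land \lnot R): β-rule — branch into \lnot ((U \lor (T \to S)) \land (\lnot T \to Q))  //  \lnot \lnot R.
      branch 1.1 (add \lnot ((U \lor (T \to S)) \land (\lnot T \to Q))):
        \lnot ((U \lor (T \to S)) \land (\lnot T \to Q)): β-rule — branch into \lnot (U \lor (T \to S))  //  \lnot (\lnot T \to Q).
          branch 1.1.1 (add \lnot (U \lor (T \to S))):
            \lnot (U \lor (T \to S)): α-rule — add \lnot U, \lnot (T \to S).
            \lnot (T \to S): α-rule — add T, \lnot S.
            ○ open, literals {S=0, T=1, U=0}.
          branch 1.1.2 (add \lnot (\lnot T \to Q)):
            \lnot (\lnot T \to Q): α-rule — add \lnot T, \lnot Q.
            ○ open, literals {Q=0, T=0}.
      branch 1.2 (add \lnot \lnot R):
        ○ open, literals {R=1}.
  branch 2 (add U):
    ○ open, literals {U=1}.
0 branches closed, 4 open.
Each open branch fixes some atoms; the unmentioned ones are free. Counting distinct full assignments: branch {S=0, T=1, U=0} (R, P, Q) contributes 8 new; branch {Q=0, T=0} (U, R, P, S) contributes 16 new; branch {R=1} (U, P, Q, S, T) contributes 20 new; branch {U=1} (R, P, Q, S, T) contributes 12 new. Total: 56.

56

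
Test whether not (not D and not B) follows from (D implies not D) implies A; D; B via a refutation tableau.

Yes

Initial set: {((D implies not D) implies A); D; B; not not (not D and not B)}.
not not (not D and not B): α-rule — add not D, not B.
× closes — contains both D and not D.
All 1 branch closes.
Every branch closed, so the premises entail the conclusion.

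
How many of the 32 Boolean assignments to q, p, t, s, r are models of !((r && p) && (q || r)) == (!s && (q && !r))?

12

Initial set: {T (!((r && p) && (q || r)) == (!s && (q && !r)))}.
T (!((r && p) && (q || r)) == (!s && (q && !r))): β-rule — branch into T !((r && p) && (q || r)), T (!s && (q && !r))  //  F !((r && p) && (q || r)), F (!s && (q && !r)).
  branch 1 (add T !((r && p) && (q || r)), T (!s && (q && !r))):
    T (!s && (q && !r)): α-rule — add T !s, T (q && !r).
    T (q && !r): α-rule — add T q, T !r.
    T !((r && p) && (q || r)): β-rule — branch into F (r && p)  //  F (q || r).
      branch 1.1 (add F (r && p)):
        F (r && p): β-rule — branch into F r  //  F p.
          branch 1.1.1 (add F r):
            ○ open, literals {q=1, r=0, s=0}.
          branch 1.1.2 (add F p):
            ○ open, literals {p=0, q=1, r=0, s=0}.
      branch 1.2 (add F (q || r)):
        F (q || r): α-rule — add F q, F r.
        × closes — contains both q and !q.
  branch 2 (add F !((r && p) && (q || r)), F (!s && (q && !r))):
    F !((r && p) && (q || r)): α-rule — add T (r && p), T (q || r).
    T (r && p): α-rule — add T r, T p.
    F (!s && (q && !r)): β-rule — branch into F !s  //  F (q && !r).
      branch 2.1 (add F !s):
        T (q || r): β-rule — branch into T q  //  T r.
          branch 2.1.1 (add T q):
            ○ open, literals {p=1, q=1, r=1, s=1}.
          branch 2.1.2 (add T r):
            ○ open, literals {p=1, r=1, s=1}.
      branch 2.2 (add F (q && !r)):
        T (q || r): β-rule — branch into T q  //  T r.
          branch 2.2.1 (add T q):
            F (q && !r): β-rule — branch into F q  //  F !r.
              branch 2.2.1.1 (add F q):
                × closes — contains both q and !q.
              branch 2.2.1.2 (add F !r):
                ○ open, literals {p=1, q=1, r=1}.
          branch 2.2.2 (add T r):
            F (q && !r): β-rule — branch into F q  //  F !r.
              branch 2.2.2.1 (add F q):
                ○ open, literals {p=1, q=0, r=1}.
              branch 2.2.2.2 (add F !r):
                ○ open, literals {p=1, r=1}.
2 branches closed, 7 open.
Each open branch fixes some atoms; the unmentioned ones are free. Counting distinct full assignments: branch {q=1, r=0, s=0} (p, t) contributes 4 new; branch {p=0, q=1, r=0, s=0} (t) contributes 0 new; branch {p=1, q=1, r=1, s=1} (t) contributes 2 new; branch {p=1, r=1, s=1} (q, t) contributes 2 new; branch {p=1, q=1, r=1} (t, s) contributes 2 new; branch {p=1, q=0, r=1} (t, s) contributes 2 new; branch {p=1, r=1} (q, t, s) contributes 0 new. Total: 12.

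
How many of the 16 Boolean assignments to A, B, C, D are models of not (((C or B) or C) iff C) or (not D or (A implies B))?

14

Initial set: {(not (((C or B) or C) iff C) or (not D or (A implies B)))}.
(not (((C or B) or C) iff C) or (not D or (A implies B))): β-rule — branch into not (((C or B) or C) iff C)  //  (not D or (A implies B)).
  branch 1 (add not (((C or B) or C) iff C)):
    not (((C or B) or C) iff C): β-rule — branch into ((C or B) or C), not C  //  not ((C or B) or C), C.
      branch 1.1 (add ((C or B) or C), not C):
        ((C or B) or C): β-rule — branch into (C or B)  //  C.
          branch 1.1.1 (add (C or B)):
            (C or B): β-rule — branch into C  //  B.
              branch 1.1.1.1 (add C):
                × closes — contains both C and not C.
              branch 1.1.1.2 (add B):
                ○ open, literals {B=T, C=F}.
          branch 1.1.2 (add C):
            × closes — contains both C and not C.
      branch 1.2 (add not ((C or B) or C), C):
        not ((C or B) or C): α-rule — add not (C or B), not C.
        × closes — contains both C and not C.
  branch 2 (add (not D or (A implies B))):
    (not D or (A implies B)): β-rule — branch into not D  //  (A implies B).
      branch 2.1 (add not D):
        ○ open, literals {D=F}.
      branch 2.2 (add (A implies B)):
        (A implies B): β-rule — branch into not A  //  B.
          branch 2.2.1 (add not A):
            ○ open, literals {A=F}.
          branch 2.2.2 (add B):
            ○ open, literals {B=T}.
3 branches closed, 4 open.
Each open branch fixes some atoms; the unmentioned ones are free. Counting distinct full assignments: branch {B=T, C=F} (A, D) contributes 4 new; branch {D=F} (A, B, C) contributes 6 new; branch {A=F} (B, C, D) contributes 3 new; branch {B=T} (A, C, D) contributes 1 new. Total: 14.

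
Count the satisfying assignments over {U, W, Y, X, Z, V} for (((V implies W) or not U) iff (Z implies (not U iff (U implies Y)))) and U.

20

Initial set: {((((V implies W) or not U) iff (Z implies (not U iff (U implies Y)))) and U)}.
((((V implies W) or not U) iff (Z implies (not U iff (U implies Y)))) and U): α-rule — add (((V implies W) or not U) iff (Z implies (not U iff (U implies Y)))), U.
(((V implies W) or not U) iff (Z implies (not U iff (U implies Y)))): β-rule — branch into ((V implies W) or not U), (Z implies (not U iff (U implies Y)))  //  not ((V implies W) or not U), not (Z implies (not U iff (U implies Y))).
  branch 1 (add ((V implies W) or not U), (Z implies (not U iff (U implies Y)))):
    ((V implies W) or not U): β-rule — branch into (V implies W)  //  not U.
      branch 1.1 (add (V implies W)):
        (Z implies (not U iff (U implies Y))): β-rule — branch into not Z  //  (not U iff (U implies Y)).
          branch 1.1.1 (add not Z):
            (V implies W): β-rule — branch into not V  //  W.
              branch 1.1.1.1 (add not V):
                ○ open, literals {U=true, V=false, Z=false}.
              branch 1.1.1.2 (add W):
                ○ open, literals {U=true, W=true, Z=false}.
          branch 1.1.2 (add (not U iff (U implies Y))):
            (V implies W): β-rule — branch into not V  //  W.
              branch 1.1.2.1 (add not V):
                (not U iff (U implies Y)): β-rule — branch into not U, (U implies Y)  //  not not U, not (U implies Y).
                  branch 1.1.2.1.1 (add not U, (U implies Y)):
                    × closes — contains both U and not U.
                  branch 1.1.2.1.2 (add not not U, not (U implies Y)):
                    not (U implies Y): α-rule — add U, not Y.
                    ○ open, literals {U=true, V=false, Y=false}.
              branch 1.1.2.2 (add W):
                (not U iff (U implies Y)): β-rule — branch into not U, (U implies Y)  //  not not U, not (U implies Y).
                  branch 1.1.2.2.1 (add not U, (U implies Y)):
                    × closes — contains both U and not U.
                  branch 1.1.2.2.2 (add not not U, not (U implies Y)):
                    not (U implies Y): α-rule — add U, not Y.
                    ○ open, literals {U=true, W=true, Y=false}.
      branch 1.2 (add not U):
        × closes — contains both U and not U.
  branch 2 (add not ((V implies W) or not U), not (Z implies (not U iff (U implies Y)))):
    not ((V implies W) or not U): α-rule — add not (V implies W), not not U.
    not (Z implies (not U iff (U implies Y))): α-rule — add Z, not (not U iff (U implies Y)).
    not (V implies W): α-rule — add V, not W.
    not (not U iff (U implies Y)): β-rule — branch into not U, not (U implies Y)  //  not not U, (U implies Y).
      branch 2.1 (add not U, not (U implies Y)):
        × closes — contains both U and not U.
      branch 2.2 (add not not U, (U implies Y)):
        (U implies Y): β-rule — branch into not U  //  Y.
          branch 2.2.1 (add not U):
            × closes — contains both U and not U.
          branch 2.2.2 (add Y):
            ○ open, literals {U=true, V=true, W=false, Y=true, Z=true}.
5 branches closed, 5 open.
Each open branch fixes some atoms; the unmentioned ones are free. Counting distinct full assignments: branch {U=true, V=false, Z=false} (W, Y, X) contributes 8 new; branch {U=true, W=true, Z=false} (Y, X, V) contributes 4 new; branch {U=true, V=false, Y=false} (W, X, Z) contributes 4 new; branch {U=true, W=true, Y=false} (X, Z, V) contributes 2 new; branch {U=true, V=true, W=false, Y=true, Z=true} (X) contributes 2 new. Total: 20.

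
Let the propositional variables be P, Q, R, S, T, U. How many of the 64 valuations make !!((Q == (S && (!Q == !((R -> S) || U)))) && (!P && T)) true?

Initial set: {!!((Q == (S && (!Q == !((R -> S) || U)))) && (!P && T))}.
!!((Q == (S && (!Q == !((R -> S) || U)))) && (!P && T)): drop double negation, giving ((Q == (S && (!Q == !((R -> S) || U)))) && (!P && T)).
((Q == (S && (!Q == !((R -> S) || U)))) && (!P && T)): α-rule — add (Q == (S && (!Q == !((R -> S) || U)))), (!P && T).
(!P && T): α-rule — add !P, T.
(Q == (S && (!Q == !((R -> S) || U)))): β-rule — branch into Q, (S && (!Q == !((R -> S) || U)))  //  !Q, !(S && (!Q == !((R -> S) || U))).
  branch 1 (add Q, (S && (!Q == !((R -> S) || U)))):
    (S && (!Q == !((R -> S) || U))): α-rule — add S, (!Q == !((R -> S) || U)).
    (!Q == !((R -> S) || U)): β-rule — branch into !Q, !((R -> S) || U)  //  !!Q, !!((R -> S) || U).
      branch 1.1 (add !Q, !((R -> S) || U)):
        × closes — contains both Q and !Q.
      branch 1.2 (add !!Q, !!((R -> S) || U)):
        !!((R -> S) || U): β-rule — branch into (R -> S)  //  U.
          branch 1.2.1 (add (R -> S)):
            (R -> S): β-rule — branch into !R  //  S.
              branch 1.2.1.1 (add !R):
                ○ open, literals {P=F, Q=T, R=F, S=T, T=T}.
              branch 1.2.1.2 (add S):
                ○ open, literals {P=F, Q=T, S=T, T=T}.
          branch 1.2.2 (add U):
            ○ open, literals {P=F, Q=T, S=T, T=T, U=T}.
  branch 2 (add !Q, !(S && (!Q == !((R -> S) || U)))):
    !(S && (!Q == !((R -> S) || U))): β-rule — branch into !S  //  !(!Q == !((R -> S) || U)).
      branch 2.1 (add !S):
        ○ open, literals {P=F, Q=F, S=F, T=T}.
      branch 2.2 (add !(!Q == !((R -> S) || U))):
        !(!Q == !((R -> S) || U)): β-rule — branch into !Q, !!((R -> S) || U)  //  !!Q, !((R -> S) || U).
          branch 2.2.1 (add !Q, !!((R -> S) || U)):
            !!((R -> S) || U): β-rule — branch into (R -> S)  //  U.
              branch 2.2.1.1 (add (R -> S)):
                (R -> S): β-rule — branch into !R  //  S.
                  branch 2.2.1.1.1 (add !R):
                    ○ open, literals {P=F, Q=F, R=F, T=T}.
                  branch 2.2.1.1.2 (add S):
                    ○ open, literals {P=F, Q=F, S=T, T=T}.
              branch 2.2.1.2 (add U):
                ○ open, literals {P=F, Q=F, T=T, U=T}.
          branch 2.2.2 (add !!Q, !((R -> S) || U)):
            × closes — contains both Q and !Q.
2 branches closed, 7 open.
Each open branch fixes some atoms; the unmentioned ones are free. Counting distinct full assignments: branch {P=F, Q=T, R=F, S=T, T=T} (U) contributes 2 new; branch {P=F, Q=T, S=T, T=T} (R, U) contributes 2 new; branch {P=F, Q=T, S=T, T=T, U=T} (R) contributes 0 new; branch {P=F, Q=F, S=F, T=T} (R, U) contributes 4 new; branch {P=F, Q=F, R=F, T=T} (S, U) contributes 2 new; branch {P=F, Q=F, S=T, T=T} (R, U) contributes 2 new; branch {P=F, Q=F, T=T, U=T} (R, S) contributes 0 new. Total: 12.

12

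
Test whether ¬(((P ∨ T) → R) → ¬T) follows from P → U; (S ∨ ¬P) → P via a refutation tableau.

No

Initial set: {T (P → U); T ((S ∨ ¬P) → P); F ¬(((P ∨ T) → R) → ¬T)}.
T (P → U): β-rule — branch into F P  //  T U.
  branch 1 (add F P):
    T ((S ∨ ¬P) → P): β-rule — branch into F (S ∨ ¬P)  //  T P.
      branch 1.1 (add F (S ∨ ¬P)):
        F (S ∨ ¬P): α-rule — add F S, F ¬P.
        × closes — contains both P and ¬P.
      branch 1.2 (add T P):
        × closes — contains both P and ¬P.
  branch 2 (add T U):
    T ((S ∨ ¬P) → P): β-rule — branch into F (S ∨ ¬P)  //  T P.
      branch 2.1 (add F (S ∨ ¬P)):
        F (S ∨ ¬P): α-rule — add F S, F ¬P.
        F ¬(((P ∨ T) → R) → ¬T): β-rule — branch into F ((P ∨ T) → R)  //  T ¬T.
          branch 2.1.1 (add F ((P ∨ T) → R)):
            F ((P ∨ T) → R): α-rule — add T (P ∨ T), F R.
            T (P ∨ T): β-rule — branch into T P  //  T T.
              branch 2.1.1.1 (add T P):
                ○ open, literals {P=1, R=0, S=0, U=1}.
              branch 2.1.1.2 (add T T):
                ○ open, literals {P=1, R=0, S=0, T=1, U=1}.
          branch 2.1.2 (add T ¬T):
            ○ open, literals {P=1, S=0, T=0, U=1}.
      branch 2.2 (add T P):
        F ¬(((P ∨ T) → R) → ¬T): β-rule — branch into F ((P ∨ T) → R)  //  T ¬T.
          branch 2.2.1 (add F ((P ∨ T) → R)):
            F ((P ∨ T) → R): α-rule — add T (P ∨ T), F R.
            T (P ∨ T): β-rule — branch into T P  //  T T.
              branch 2.2.1.1 (add T P):
                ○ open, literals {P=1, R=0, U=1}.
              branch 2.2.1.2 (add T T):
                ○ open, literals {P=1, R=0, T=1, U=1}.
          branch 2.2.2 (add T ¬T):
            ○ open, literals {P=1, T=0, U=1}.
2 branches closed, 6 open.
An open branch gives a countermodel: P=1, R=0, S=0, U=1 (unmentioned atoms arbitrary); the premises hold there but the conclusion fails.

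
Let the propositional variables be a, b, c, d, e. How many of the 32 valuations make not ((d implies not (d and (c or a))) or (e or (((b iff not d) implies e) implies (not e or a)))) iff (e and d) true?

24

Initial set: {(not ((d implies not (d and (c or a))) or (e or (((b iff not d) implies e) implies (not e or a)))) iff (e and d))}.
(not ((d implies not (d and (c or a))) or (e or (((b iff not d) implies e) implies (not e or a)))) iff (e and d)): β-rule — branch into not ((d implies not (d and (c or a))) or (e or (((b iff not d) implies e) implies (not e or a)))), (e and d)  //  not not ((d implies not (d and (c or a))) or (e or (((b iff not d) implies e) implies (not e or a)))), not (e and d).
  branch 1 (add not ((d implies not (d and (c or a))) or (e or (((b iff not d) implies e) implies (not e or a)))), (e and d)):
    not ((d implies not (d and (c or a))) or (e or (((b iff not d) implies e) implies (not e or a)))): α-rule — add not (d implies not (d and (c or a))), not (e or (((b iff not d) implies e) implies (not e or a))).
    (e and d): α-rule — add e, d.
    not (d implies not (d and (c or a))): α-rule — add d, not not (d and (c or a)).
    not (e or (((b iff not d) implies e) implies (not e or a))): α-rule — add not e, not (((b iff not d) implies e) implies (not e or a)).
    × closes — contains both e and not e.
  branch 2 (add not not ((d implies not (d and (c or a))) or (e or (((b iff not d) implies e) implies (not e or a)))), not (e and d)):
    not not ((d implies not (d and (c or a))) or (e or (((b iff not d) implies e) implies (not e or a)))): β-rule — branch into (d implies not (d and (c or a)))  //  (e or (((b iff not d) implies e) implies (not e or a))).
      branch 2.1 (add (d implies not (d and (c or a)))):
        not (e and d): β-rule — branch into not e  //  not d.
          branch 2.1.1 (add not e):
            (d implies not (d and (c or a))): β-rule — branch into not d  //  not (d and (c or a)).
              branch 2.1.1.1 (add not d):
                ○ open, literals {d=false, e=false}.
              branch 2.1.1.2 (add not (d and (c or a))):
                not (d and (c or a)): β-rule — branch into not d  //  not (c or a).
                  branch 2.1.1.2.1 (add not d):
                    ○ open, literals {d=false, e=false}.
                  branch 2.1.1.2.2 (add not (c or a)):
                    not (c or a): α-rule — add not c, not a.
                    ○ open, literals {a=false, c=false, e=false}.
          branch 2.1.2 (add not d):
            (d implies not (d and (c or a))): β-rule — branch into not d  //  not (d and (c or a)).
              branch 2.1.2.1 (add not d):
                ○ open, literals {d=false}.
              branch 2.1.2.2 (add not (d and (c or a))):
                not (d and (c or a)): β-rule — branch into not d  //  not (c or a).
                  branch 2.1.2.2.1 (add not d):
                    ○ open, literals {d=false}.
                  branch 2.1.2.2.2 (add not (c or a)):
                    not (c or a): α-rule — add not c, not a.
                    ○ open, literals {a=false, c=false, d=false}.
      branch 2.2 (add (e or (((b iff not d) implies e) implies (not e or a)))):
        not (e and d): β-rule — branch into not e  //  not d.
          branch 2.2.1 (add not e):
            (e or (((b iff not d) implies e) implies (not e or a))): β-rule — branch into e  //  (((b iff not d) implies e) implies (not e or a)).
              branch 2.2.1.1 (add e):
                × closes — contains both e and not e.
              branch 2.2.1.2 (add (((b iff not d) implies e) implies (not e or a))):
                (((b iff not d) implies e) implies (not e or a)): β-rule — branch into not ((b iff not d) implies e)  //  (not e or a).
                  branch 2.2.1.2.1 (add not ((b iff not d) implies e)):
                    not ((b iff not d) implies e): α-rule — add (b iff not d), not e.
                    (b iff not d): β-rule — branch into b, not d  //  not b, not not d.
                      branch 2.2.1.2.1.1 (add b, not d):
                        ○ open, literals {b=true, d=false, e=false}.
                      branch 2.2.1.2.1.2 (add not b, not not d):
                        ○ open, literals {b=false, d=true, e=false}.
                  branch 2.2.1.2.2 (add (not e or a)):
                    (not e or a): β-rule — branch into not e  //  a.
                      branch 2.2.1.2.2.1 (add not e):
                        ○ open, literals {e=false}.
                      branch 2.2.1.2.2.2 (add a):
                        ○ open, literals {a=true, e=false}.
          branch 2.2.2 (add not d):
            (e or (((b iff not d) implies e) implies (not e or a))): β-rule — branch into e  //  (((b iff not d) implies e) implies (not e or a)).
              branch 2.2.2.1 (add e):
                ○ open, literals {d=false, e=true}.
              branch 2.2.2.2 (add (((b iff not d) implies e) implies (not e or a))):
                (((b iff not d) implies e) implies (not e or a)): β-rule — branch into not ((b iff not d) implies e)  //  (not e or a).
                  branch 2.2.2.2.1 (add not ((b iff not d) implies e)):
                    not ((b iff not d) implies e): α-rule — add (b iff not d), not e.
                    (b iff not d): β-rule — branch into b, not d  //  not b, not not d.
                      branch 2.2.2.2.1.1 (add b, not d):
                        ○ open, literals {b=true, d=false, e=false}.
                      branch 2.2.2.2.1.2 (add not b, not not d):
                        × closes — contains both d and not d.
                  branch 2.2.2.2.2 (add (not e or a)):
                    (not e or a): β-rule — branch into not e  //  a.
                      branch 2.2.2.2.2.1 (add not e):
                        ○ open, literals {d=false, e=false}.
                      branch 2.2.2.2.2.2 (add a):
                        ○ open, literals {a=true, d=false}.
3 branches closed, 14 open.
Each open branch fixes some atoms; the unmentioned ones are free. Counting distinct full assignments: branch {d=false, e=false} (a, b, c) contributes 8 new; branch {d=false, e=false} (a, b, c) contributes 0 new; branch {a=false, c=false, e=false} (b, d) contributes 2 new; branch {d=false} (a, b, c, e) contributes 8 new; branch {d=false} (a, b, c, e) contributes 0 new; branch {a=false, c=false, d=false} (b, e) contributes 0 new; branch {b=true, d=false, e=false} (a, c) contributes 0 new; branch {b=false, d=true, e=false} (a, c) contributes 3 new; branch {e=false} (a, b, c, d) contributes 3 new; branch {a=true, e=false} (b, c, d) contributes 0 new; branch {d=false, e=true} (a, b, c) contributes 0 new; branch {b=true, d=false, e=false} (a, c) contributes 0 new; branch {d=false, e=false} (a, b, c) contributes 0 new; branch {a=true, d=false} (b, c, e) contributes 0 new. Total: 24.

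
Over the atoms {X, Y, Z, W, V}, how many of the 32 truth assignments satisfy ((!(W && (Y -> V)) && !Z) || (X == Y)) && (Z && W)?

4

Initial set: {(((!(W && (Y -> V)) && !Z) || (X == Y)) && (Z && W))}.
(((!(W && (Y -> V)) && !Z) || (X == Y)) && (Z && W)): α-rule — add ((!(W && (Y -> V)) && !Z) || (X == Y)), (Z && W).
(Z && W): α-rule — add Z, W.
((!(W && (Y -> V)) && !Z) || (X == Y)): β-rule — branch into (!(W && (Y -> V)) && !Z)  //  (X == Y).
  branch 1 (add (!(W && (Y -> V)) && !Z)):
    (!(W && (Y -> V)) && !Z): α-rule — add !(W && (Y -> V)), !Z.
    × closes — contains both Z and !Z.
  branch 2 (add (X == Y)):
    (X == Y): β-rule — branch into X, Y  //  !X, !Y.
      branch 2.1 (add X, Y):
        ○ open, literals {W=T, X=T, Y=T, Z=T}.
      branch 2.2 (add !X, !Y):
        ○ open, literals {W=T, X=F, Y=F, Z=T}.
1 branch closed, 2 open.
Each open branch fixes some atoms; the unmentioned ones are free. Counting distinct full assignments: branch {W=T, X=T, Y=T, Z=T} (V) contributes 2 new; branch {W=T, X=F, Y=F, Z=T} (V) contributes 2 new. Total: 4.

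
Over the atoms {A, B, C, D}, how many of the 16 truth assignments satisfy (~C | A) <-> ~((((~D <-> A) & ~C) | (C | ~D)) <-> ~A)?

10

Initial set: {((~C | A) <-> ~((((~D <-> A) & ~C) | (C | ~D)) <-> ~A))}.
((~C | A) <-> ~((((~D <-> A) & ~C) | (C | ~D)) <-> ~A)): β-rule — branch into (~C | A), ~((((~D <-> A) & ~C) | (C | ~D)) <-> ~A)  //  ~(~C | A), ~~((((~D <-> A) & ~C) | (C | ~D)) <-> ~A).
  branch 1 (add (~C | A), ~((((~D <-> A) & ~C) | (C | ~D)) <-> ~A)):
    (~C | A): β-rule — branch into ~C  //  A.
      branch 1.1 (add ~C):
        ~((((~D <-> A) & ~C) | (C | ~D)) <-> ~A): β-rule — branch into (((~D <-> A) & ~C) | (C | ~D)), ~~A  //  ~(((~D <-> A) & ~C) | (C | ~D)), ~A.
          branch 1.1.1 (add (((~D <-> A) & ~C) | (C | ~D)), ~~A):
            (((~D <-> A) & ~C) | (C | ~D)): β-rule — branch into ((~D <-> A) & ~C)  //  (C | ~D).
              branch 1.1.1.1 (add ((~D <-> A) & ~C)):
                ((~D <-> A) & ~C): α-rule — add (~D <-> A), ~C.
                (~D <-> A): β-rule — branch into ~D, A  //  ~~D, ~A.
                  branch 1.1.1.1.1 (add ~D, A):
                    ○ open, literals {A=true, C=false, D=false}.
                  branch 1.1.1.1.2 (add ~~D, ~A):
                    × closes — contains both A and ~A.
              branch 1.1.1.2 (add (C | ~D)):
                (C | ~D): β-rule — branch into C  //  ~D.
                  branch 1.1.1.2.1 (add C):
                    × closes — contains both C and ~C.
                  branch 1.1.1.2.2 (add ~D):
                    ○ open, literals {A=true, C=false, D=false}.
          branch 1.1.2 (add ~(((~D <-> A) & ~C) | (C | ~D)), ~A):
            ~(((~D <-> A) & ~C) | (C | ~D)): α-rule — add ~((~D <-> A) & ~C), ~(C | ~D).
            ~(C | ~D): α-rule — add ~C, ~~D.
            ~((~D <-> A) & ~C): β-rule — branch into ~(~D <-> A)  //  ~~C.
              branch 1.1.2.1 (add ~(~D <-> A)):
                ~(~D <-> A): β-rule — branch into ~D, ~A  //  ~~D, A.
                  branch 1.1.2.1.1 (add ~D, ~A):
                    × closes — contains both D and ~D.
                  branch 1.1.2.1.2 (add ~~D, A):
                    × closes — contains both A and ~A.
              branch 1.1.2.2 (add ~~C):
                × closes — contains both C and ~C.
      branch 1.2 (add A):
        ~((((~D <-> A) & ~C) | (C | ~D)) <-> ~A): β-rule — branch into (((~D <-> A) & ~C) | (C | ~D)), ~~A  //  ~(((~D <-> A) & ~C) | (C | ~D)), ~A.
          branch 1.2.1 (add (((~D <-> A) & ~C) | (C | ~D)), ~~A):
            (((~D <-> A) & ~C) | (C | ~D)): β-rule — branch into ((~D <-> A) & ~C)  //  (C | ~D).
              branch 1.2.1.1 (add ((~D <-> A) & ~C)):
                ((~D <-> A) & ~C): α-rule — add (~D <-> A), ~C.
                (~D <-> A): β-rule — branch into ~D, A  //  ~~D, ~A.
                  branch 1.2.1.1.1 (add ~D, A):
                    ○ open, literals {A=true, C=false, D=false}.
                  branch 1.2.1.1.2 (add ~~D, ~A):
                    × closes — contains both A and ~A.
              branch 1.2.1.2 (add (C | ~D)):
                (C | ~D): β-rule — branch into C  //  ~D.
                  branch 1.2.1.2.1 (add C):
                    ○ open, literals {A=true, C=true}.
                  branch 1.2.1.2.2 (add ~D):
                    ○ open, literals {A=true, D=false}.
          branch 1.2.2 (add ~(((~D <-> A) & ~C) | (C | ~D)), ~A):
            × closes — contains both A and ~A.
  branch 2 (add ~(~C | A), ~~((((~D <-> A) & ~C) | (C | ~D)) <-> ~A)):
    ~(~C | A): α-rule — add ~~C, ~A.
    ~~((((~D <-> A) & ~C) | (C | ~D)) <-> ~A): β-rule — branch into (((~D <-> A) & ~C) | (C | ~D)), ~A  //  ~(((~D <-> A) & ~C) | (C | ~D)), ~~A.
      branch 2.1 (add (((~D <-> A) & ~C) | (C | ~D)), ~A):
        (((~D <-> A) & ~C) | (C | ~D)): β-rule — branch into ((~D <-> A) & ~C)  //  (C | ~D).
          branch 2.1.1 (add ((~D <-> A) & ~C)):
            ((~D <-> A) & ~C): α-rule — add (~D <-> A), ~C.
            × closes — contains both C and ~C.
          branch 2.1.2 (add (C | ~D)):
            (C | ~D): β-rule — branch into C  //  ~D.
              branch 2.1.2.1 (add C):
                ○ open, literals {A=false, C=true}.
              branch 2.1.2.2 (add ~D):
                ○ open, literals {A=false, C=true, D=false}.
      branch 2.2 (add ~(((~D <-> A) & ~C) | (C | ~D)), ~~A):
        × closes — contains both A and ~A.
9 branches closed, 7 open.
Each open branch fixes some atoms; the unmentioned ones are free. Counting distinct full assignments: branch {A=true, C=false, D=false} (B) contributes 2 new; branch {A=true, C=false, D=false} (B) contributes 0 new; branch {A=true, C=false, D=false} (B) contributes 0 new; branch {A=true, C=true} (B, D) contributes 4 new; branch {A=true, D=false} (B, C) contributes 0 new; branch {A=false, C=true} (B, D) contributes 4 new; branch {A=false, C=true, D=false} (B) contributes 0 new. Total: 10.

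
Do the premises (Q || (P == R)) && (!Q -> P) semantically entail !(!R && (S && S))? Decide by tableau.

No

Initial set: {((Q || (P == R)) && (!Q -> P)); !!(!R && (S && S))}.
((Q || (P == R)) && (!Q -> P)): α-rule — add (Q || (P == R)), (!Q -> P).
!!(!R && (S && S)): α-rule — add !R, (S && S).
(S && S): α-rule — add S, S.
(Q || (P == R)): β-rule — branch into Q  //  (P == R).
  branch 1 (add Q):
    (!Q -> P): β-rule — branch into !!Q  //  P.
      branch 1.1 (add !!Q):
        ○ open, literals {Q=1, R=0, S=1}.
      branch 1.2 (add P):
        ○ open, literals {P=1, Q=1, R=0, S=1}.
  branch 2 (add (P == R)):
    (!Q -> P): β-rule — branch into !!Q  //  P.
      branch 2.1 (add !!Q):
        (P == R): β-rule — branch into P, R  //  !P, !R.
          branch 2.1.1 (add P, R):
            × closes — contains both R and !R.
          branch 2.1.2 (add !P, !R):
            ○ open, literals {P=0, Q=1, R=0, S=1}.
      branch 2.2 (add P):
        (P == R): β-rule — branch into P, R  //  !P, !R.
          branch 2.2.1 (add P, R):
            × closes — contains both R and !R.
          branch 2.2.2 (add !P, !R):
            × closes — contains both P and !P.
3 branches closed, 3 open.
An open branch gives a countermodel: Q=1, R=0, S=1 (unmentioned atoms arbitrary); the premises hold there but the conclusion fails.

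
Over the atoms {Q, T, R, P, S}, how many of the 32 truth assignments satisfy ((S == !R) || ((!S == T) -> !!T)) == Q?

16

Initial set: {(((S == !R) || ((!S == T) -> !!T)) == Q)}.
(((S == !R) || ((!S == T) -> !!T)) == Q): β-rule — branch into ((S == !R) || ((!S == T) -> !!T)), Q  //  !((S == !R) || ((!S == T) -> !!T)), !Q.
  branch 1 (add ((S == !R) || ((!S == T) -> !!T)), Q):
    ((S == !R) || ((!S == T) -> !!T)): β-rule — branch into (S == !R)  //  ((!S == T) -> !!T).
      branch 1.1 (add (S == !R)):
        (S == !R): β-rule — branch into S, !R  //  !S, !!R.
          branch 1.1.1 (add S, !R):
            ○ open, literals {Q=T, R=F, S=T}.
          branch 1.1.2 (add !S, !!R):
            ○ open, literals {Q=T, R=T, S=F}.
      branch 1.2 (add ((!S == T) -> !!T)):
        ((!S == T) -> !!T): β-rule — branch into !(!S == T)  //  !!T.
          branch 1.2.1 (add !(!S == T)):
            !(!S == T): β-rule — branch into !S, !T  //  !!S, T.
              branch 1.2.1.1 (add !S, !T):
                ○ open, literals {Q=T, S=F, T=F}.
              branch 1.2.1.2 (add !!S, T):
                ○ open, literals {Q=T, S=T, T=T}.
          branch 1.2.2 (add !!T):
            !!T: drop double negation, giving T.
            ○ open, literals {Q=T, T=T}.
  branch 2 (add !((S == !R) || ((!S == T) -> !!T)), !Q):
    !((S == !R) || ((!S == T) -> !!T)): α-rule — add !(S == !R), !((!S == T) -> !!T).
    !((!S == T) -> !!T): α-rule — add (!S == T), !!!T.
    !!!T: drop double negation, giving !T.
    !(S == !R): β-rule — branch into S, !!R  //  !S, !R.
      branch 2.1 (add S, !!R):
        (!S == T): β-rule — branch into !S, T  //  !!S, !T.
          branch 2.1.1 (add !S, T):
            × closes — contains both S and !S.
          branch 2.1.2 (add !!S, !T):
            ○ open, literals {Q=F, R=T, S=T, T=F}.
      branch 2.2 (add !S, !R):
        (!S == T): β-rule — branch into !S, T  //  !!S, !T.
          branch 2.2.1 (add !S, T):
            × closes — contains both T and !T.
          branch 2.2.2 (add !!S, !T):
            × closes — contains both S and !S.
3 branches closed, 6 open.
Each open branch fixes some atoms; the unmentioned ones are free. Counting distinct full assignments: branch {Q=T, R=F, S=T} (T, P) contributes 4 new; branch {Q=T, R=T, S=F} (T, P) contributes 4 new; branch {Q=T, S=F, T=F} (R, P) contributes 2 new; branch {Q=T, S=T, T=T} (R, P) contributes 2 new; branch {Q=T, T=T} (R, P, S) contributes 2 new; branch {Q=F, R=T, S=T, T=F} (P) contributes 2 new. Total: 16.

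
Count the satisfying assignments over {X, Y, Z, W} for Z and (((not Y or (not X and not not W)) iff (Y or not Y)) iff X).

3

Initial set: {(Z and (((not Y or (not X and not not W)) iff (Y or not Y)) iff X))}.
(Z and (((not Y or (not X and not not W)) iff (Y or not Y)) iff X)): α-rule — add Z, (((not Y or (not X and not not W)) iff (Y or not Y)) iff X).
(((not Y or (not X and not not W)) iff (Y or not Y)) iff X): β-rule — branch into ((not Y or (not X and not not W)) iff (Y or not Y)), X  //  not ((not Y or (not X and not not W)) iff (Y or not Y)), not X.
  branch 1 (add ((not Y or (not X and not not W)) iff (Y or not Y)), X):
    ((not Y or (not X and not not W)) iff (Y or not Y)): β-rule — branch into (not Y or (not X and not not W)), (Y or not Y)  //  not (not Y or (not X and not not W)), not (Y or not Y).
      branch 1.1 (add (not Y or (not X and not not W)), (Y or not Y)):
        (not Y or (not X and not not W)): β-rule — branch into not Y  //  (not X and not not W).
          branch 1.1.1 (add not Y):
            (Y or not Y): β-rule — branch into Y  //  not Y.
              branch 1.1.1.1 (add Y):
                × closes — contains both Y and not Y.
              branch 1.1.1.2 (add not Y):
                ○ open, literals {X=T, Y=F, Z=T}.
          branch 1.1.2 (add (not X and not not W)):
            (not X and not not W): α-rule — add not X, not not W.
            × closes — contains both X and not X.
      branch 1.2 (add not (not Y or (not X and not not W)), not (Y or not Y)):
        not (not Y or (not X and not not W)): α-rule — add not not Y, not (not X and not not W).
        not (Y or not Y): α-rule — add not Y, not not Y.
        × closes — contains both Y and not Y.
  branch 2 (add not ((not Y or (not X and not not W)) iff (Y or not Y)), not X):
    not ((not Y or (not X and not not W)) iff (Y or not Y)): β-rule — branch into (not Y or (not X and not not W)), not (Y or not Y)  //  not (not Y or (not X and not not W)), (Y or not Y).
      branch 2.1 (add (not Y or (not X and not not W)), not (Y or not Y)):
        not (Y or not Y): α-rule — add not Y, not not Y.
        × closes — contains both Y and not Y.
      branch 2.2 (add not (not Y or (not X and not not W)), (Y or not Y)):
        not (not Y or (not X and not not W)): α-rule — add not not Y, not (not X and not not W).
        (Y or not Y): β-rule — branch into Y  //  not Y.
          branch 2.2.1 (add Y):
            not (not X and not not W): β-rule — branch into not not X  //  not not not W.
              branch 2.2.1.1 (add not not X):
                × closes — contains both X and not X.
              branch 2.2.1.2 (add not not not W):
                not not not W: drop double negation, giving not W.
                ○ open, literals {W=F, X=F, Y=T, Z=T}.
          branch 2.2.2 (add not Y):
            × closes — contains both Y and not Y.
6 branches closed, 2 open.
Each open branch fixes some atoms; the unmentioned ones are free. Counting distinct full assignments: branch {X=T, Y=F, Z=T} (W) contributes 2 new; branch {W=F, X=F, Y=T, Z=T} (none free) contributes 1 new. Total: 3.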